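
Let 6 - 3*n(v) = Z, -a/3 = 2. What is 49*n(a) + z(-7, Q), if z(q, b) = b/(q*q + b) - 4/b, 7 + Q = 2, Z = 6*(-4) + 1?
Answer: 313073/660 ≈ 474.35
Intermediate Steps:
a = -6 (a = -3*2 = -6)
Z = -23 (Z = -24 + 1 = -23)
Q = -5 (Q = -7 + 2 = -5)
n(v) = 29/3 (n(v) = 2 - 1/3*(-23) = 2 + 23/3 = 29/3)
z(q, b) = -4/b + b/(b + q**2) (z(q, b) = b/(q**2 + b) - 4/b = b/(b + q**2) - 4/b = -4/b + b/(b + q**2))
49*n(a) + z(-7, Q) = 49*(29/3) + ((-5)**2 - 4*(-5) - 4*(-7)**2)/((-5)*(-5 + (-7)**2)) = 1421/3 - (25 + 20 - 4*49)/(5*(-5 + 49)) = 1421/3 - 1/5*(25 + 20 - 196)/44 = 1421/3 - 1/5*1/44*(-151) = 1421/3 + 151/220 = 313073/660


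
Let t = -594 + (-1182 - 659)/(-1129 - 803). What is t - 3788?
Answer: -1209169/276 ≈ -4381.0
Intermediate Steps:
t = -163681/276 (t = -594 - 1841/(-1932) = -594 - 1841*(-1/1932) = -594 + 263/276 = -163681/276 ≈ -593.05)
t - 3788 = -163681/276 - 3788 = -1209169/276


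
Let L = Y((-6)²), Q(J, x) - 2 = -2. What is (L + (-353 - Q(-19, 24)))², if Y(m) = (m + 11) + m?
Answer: 72900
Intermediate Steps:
Q(J, x) = 0 (Q(J, x) = 2 - 2 = 0)
Y(m) = 11 + 2*m (Y(m) = (11 + m) + m = 11 + 2*m)
L = 83 (L = 11 + 2*(-6)² = 11 + 2*36 = 11 + 72 = 83)
(L + (-353 - Q(-19, 24)))² = (83 + (-353 - 1*0))² = (83 + (-353 + 0))² = (83 - 353)² = (-270)² = 72900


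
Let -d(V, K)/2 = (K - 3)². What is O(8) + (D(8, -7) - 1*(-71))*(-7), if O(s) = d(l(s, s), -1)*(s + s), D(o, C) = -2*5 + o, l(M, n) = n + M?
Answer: -995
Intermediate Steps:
l(M, n) = M + n
D(o, C) = -10 + o
d(V, K) = -2*(-3 + K)² (d(V, K) = -2*(K - 3)² = -2*(-3 + K)²)
O(s) = -64*s (O(s) = (-2*(-3 - 1)²)*(s + s) = (-2*(-4)²)*(2*s) = (-2*16)*(2*s) = -64*s)
O(8) + (D(8, -7) - 1*(-71))*(-7) = -64*8 + ((-10 + 8) - 1*(-71))*(-7) = -512 + (-2 + 71)*(-7) = -512 + 69*(-7) = -512 - 483 = -995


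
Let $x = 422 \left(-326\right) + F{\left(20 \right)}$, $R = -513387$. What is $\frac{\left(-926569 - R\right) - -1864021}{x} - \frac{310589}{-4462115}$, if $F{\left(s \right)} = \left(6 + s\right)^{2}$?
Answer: $- \frac{93207131489}{8852836160} \approx -10.529$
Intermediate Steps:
$x = -136896$ ($x = 422 \left(-326\right) + \left(6 + 20\right)^{2} = -137572 + 26^{2} = -137572 + 676 = -136896$)
$\frac{\left(-926569 - R\right) - -1864021}{x} - \frac{310589}{-4462115} = \frac{\left(-926569 - -513387\right) - -1864021}{-136896} - \frac{310589}{-4462115} = \left(\left(-926569 + 513387\right) + 1864021\right) \left(- \frac{1}{136896}\right) - - \frac{310589}{4462115} = \left(-413182 + 1864021\right) \left(- \frac{1}{136896}\right) + \frac{310589}{4462115} = 1450839 \left(- \frac{1}{136896}\right) + \frac{310589}{4462115} = - \frac{483613}{45632} + \frac{310589}{4462115} = - \frac{93207131489}{8852836160}$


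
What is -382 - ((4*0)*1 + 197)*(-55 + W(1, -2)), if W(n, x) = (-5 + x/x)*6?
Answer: 15181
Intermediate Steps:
W(n, x) = -24 (W(n, x) = (-5 + 1)*6 = -4*6 = -24)
-382 - ((4*0)*1 + 197)*(-55 + W(1, -2)) = -382 - ((4*0)*1 + 197)*(-55 - 24) = -382 - (0*1 + 197)*(-79) = -382 - (0 + 197)*(-79) = -382 - 197*(-79) = -382 - 1*(-15563) = -382 + 15563 = 15181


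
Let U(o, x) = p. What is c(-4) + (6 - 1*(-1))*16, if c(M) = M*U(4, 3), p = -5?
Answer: 132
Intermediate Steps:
U(o, x) = -5
c(M) = -5*M (c(M) = M*(-5) = -5*M)
c(-4) + (6 - 1*(-1))*16 = -5*(-4) + (6 - 1*(-1))*16 = 20 + (6 + 1)*16 = 20 + 7*16 = 20 + 112 = 132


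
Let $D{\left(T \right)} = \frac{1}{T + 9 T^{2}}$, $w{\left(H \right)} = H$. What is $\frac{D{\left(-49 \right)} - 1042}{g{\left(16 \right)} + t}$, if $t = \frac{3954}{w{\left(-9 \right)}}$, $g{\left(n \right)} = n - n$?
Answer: $\frac{67396557}{28416080} \approx 2.3718$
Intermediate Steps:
$g{\left(n \right)} = 0$
$t = - \frac{1318}{3}$ ($t = \frac{3954}{-9} = 3954 \left(- \frac{1}{9}\right) = - \frac{1318}{3} \approx -439.33$)
$\frac{D{\left(-49 \right)} - 1042}{g{\left(16 \right)} + t} = \frac{\frac{1}{\left(-49\right) \left(1 + 9 \left(-49\right)\right)} - 1042}{0 - \frac{1318}{3}} = \frac{- \frac{1}{49 \left(1 - 441\right)} - 1042}{- \frac{1318}{3}} = \left(- \frac{1}{49 \left(-440\right)} - 1042\right) \left(- \frac{3}{1318}\right) = \left(\left(- \frac{1}{49}\right) \left(- \frac{1}{440}\right) - 1042\right) \left(- \frac{3}{1318}\right) = \left(\frac{1}{21560} - 1042\right) \left(- \frac{3}{1318}\right) = \left(- \frac{22465519}{21560}\right) \left(- \frac{3}{1318}\right) = \frac{67396557}{28416080}$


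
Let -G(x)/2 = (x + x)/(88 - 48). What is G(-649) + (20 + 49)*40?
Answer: 28249/10 ≈ 2824.9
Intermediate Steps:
G(x) = -x/10 (G(x) = -2*(x + x)/(88 - 48) = -2*2*x/40 = -x/10)
G(-649) + (20 + 49)*40 = -⅒*(-649) + (20 + 49)*40 = 649/10 + 69*40 = 649/10 + 2760 = 28249/10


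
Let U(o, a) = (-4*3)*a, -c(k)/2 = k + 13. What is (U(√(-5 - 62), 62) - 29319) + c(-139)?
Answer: -29811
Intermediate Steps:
c(k) = -26 - 2*k (c(k) = -2*(k + 13) = -2*(13 + k) = -26 - 2*k)
U(o, a) = -12*a
(U(√(-5 - 62), 62) - 29319) + c(-139) = (-12*62 - 29319) + (-26 - 2*(-139)) = (-744 - 29319) + (-26 + 278) = -30063 + 252 = -29811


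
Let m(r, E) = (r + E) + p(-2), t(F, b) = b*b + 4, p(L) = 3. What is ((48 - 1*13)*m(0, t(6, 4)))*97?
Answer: 78085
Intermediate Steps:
t(F, b) = 4 + b**2 (t(F, b) = b**2 + 4 = 4 + b**2)
m(r, E) = 3 + E + r (m(r, E) = (r + E) + 3 = (E + r) + 3 = 3 + E + r)
((48 - 1*13)*m(0, t(6, 4)))*97 = ((48 - 1*13)*(3 + (4 + 4**2) + 0))*97 = ((48 - 13)*(3 + (4 + 16) + 0))*97 = (35*(3 + 20 + 0))*97 = (35*23)*97 = 805*97 = 78085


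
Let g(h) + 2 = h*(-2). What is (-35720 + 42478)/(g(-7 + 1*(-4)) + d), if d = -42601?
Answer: -6758/42581 ≈ -0.15871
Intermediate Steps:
g(h) = -2 - 2*h (g(h) = -2 + h*(-2) = -2 - 2*h)
(-35720 + 42478)/(g(-7 + 1*(-4)) + d) = (-35720 + 42478)/((-2 - 2*(-7 + 1*(-4))) - 42601) = 6758/((-2 - 2*(-7 - 4)) - 42601) = 6758/((-2 - 2*(-11)) - 42601) = 6758/((-2 + 22) - 42601) = 6758/(20 - 42601) = 6758/(-42581) = 6758*(-1/42581) = -6758/42581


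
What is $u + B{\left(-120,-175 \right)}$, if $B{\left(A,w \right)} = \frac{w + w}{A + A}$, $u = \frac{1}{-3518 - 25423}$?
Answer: $\frac{337637}{231528} \approx 1.4583$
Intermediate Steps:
$u = - \frac{1}{28941}$ ($u = \frac{1}{-28941} = - \frac{1}{28941} \approx -3.4553 \cdot 10^{-5}$)
$B{\left(A,w \right)} = \frac{w}{A}$ ($B{\left(A,w \right)} = \frac{2 w}{2 A} = 2 w \frac{1}{2 A} = \frac{w}{A}$)
$u + B{\left(-120,-175 \right)} = - \frac{1}{28941} - \frac{175}{-120} = - \frac{1}{28941} - - \frac{35}{24} = - \frac{1}{28941} + \frac{35}{24} = \frac{337637}{231528}$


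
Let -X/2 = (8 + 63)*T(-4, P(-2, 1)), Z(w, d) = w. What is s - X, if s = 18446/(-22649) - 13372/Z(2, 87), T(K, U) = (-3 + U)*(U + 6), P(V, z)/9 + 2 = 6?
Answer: 4306145328/22649 ≈ 1.9013e+5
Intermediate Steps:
P(V, z) = 36 (P(V, z) = -18 + 9*6 = -18 + 54 = 36)
T(K, U) = (-3 + U)*(6 + U)
X = -196812 (X = -2*(8 + 63)*(-18 + 36**2 + 3*36) = -142*(-18 + 1296 + 108) = -142*1386 = -2*98406 = -196812)
s = -151449660/22649 (s = 18446/(-22649) - 13372/2 = 18446*(-1/22649) - 13372*1/2 = -18446/22649 - 6686 = -151449660/22649 ≈ -6686.8)
s - X = -151449660/22649 - 1*(-196812) = -151449660/22649 + 196812 = 4306145328/22649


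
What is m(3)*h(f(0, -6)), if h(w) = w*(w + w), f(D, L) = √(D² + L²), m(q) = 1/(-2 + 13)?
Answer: 72/11 ≈ 6.5455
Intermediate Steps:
m(q) = 1/11
h(w) = 2*w² (h(w) = w*(2*w) = 2*w²)
m(3)*h(f(0, -6)) = (2*(√(0² + (-6)²))²)/11 = (2*(√(0 + 36))²)/11 = (2*(√36)²)/11 = (2*6²)/11 = (2*36)/11 = (1/11)*72 = 72/11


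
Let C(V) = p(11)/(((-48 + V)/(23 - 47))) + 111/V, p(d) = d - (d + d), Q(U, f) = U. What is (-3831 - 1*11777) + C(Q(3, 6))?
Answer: -233653/15 ≈ -15577.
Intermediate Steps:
p(d) = -d (p(d) = d - 2*d = -d)
C(V) = -11/(2 - V/24) + 111/V (C(V) = (-1*11)/(((-48 + V)/(23 - 47))) + 111/V = -11*(-24/(-48 + V)) + 111/V = -11/(2 - V/24) + 111/V)
(-3831 - 1*11777) + C(Q(3, 6)) = (-3831 - 1*11777) + 3*(-1776 + 125*3)/(3*(-48 + 3)) = (-3831 - 11777) + 3*(⅓)*(-1776 + 375)/(-45) = -15608 + 3*(⅓)*(-1/45)*(-1401) = -15608 + 467/15 = -233653/15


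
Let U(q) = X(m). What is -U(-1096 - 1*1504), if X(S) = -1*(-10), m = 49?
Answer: -10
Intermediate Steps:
X(S) = 10
U(q) = 10
-U(-1096 - 1*1504) = -1*10 = -10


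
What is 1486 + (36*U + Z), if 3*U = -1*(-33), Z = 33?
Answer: 1915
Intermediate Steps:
U = 11 (U = (-1*(-33))/3 = (1/3)*33 = 11)
1486 + (36*U + Z) = 1486 + (36*11 + 33) = 1486 + (396 + 33) = 1486 + 429 = 1915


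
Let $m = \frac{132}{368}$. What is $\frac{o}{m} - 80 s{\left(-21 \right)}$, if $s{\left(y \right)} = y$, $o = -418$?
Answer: $\frac{1544}{3} \approx 514.67$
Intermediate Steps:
$m = \frac{33}{92}$ ($m = 132 \cdot \frac{1}{368} = \frac{33}{92} \approx 0.3587$)
$\frac{o}{m} - 80 s{\left(-21 \right)} = - \frac{418}{\frac{33}{92}} - -1680 = \left(-418\right) \frac{92}{33} + 1680 = - \frac{3496}{3} + 1680 = \frac{1544}{3}$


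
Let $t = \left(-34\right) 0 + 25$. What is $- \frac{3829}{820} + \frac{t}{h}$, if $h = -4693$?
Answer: $- \frac{17989997}{3848260} \approx -4.6748$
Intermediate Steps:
$t = 25$ ($t = 0 + 25 = 25$)
$- \frac{3829}{820} + \frac{t}{h} = - \frac{3829}{820} + \frac{25}{-4693} = \left(-3829\right) \frac{1}{820} + 25 \left(- \frac{1}{4693}\right) = - \frac{3829}{820} - \frac{25}{4693} = - \frac{17989997}{3848260}$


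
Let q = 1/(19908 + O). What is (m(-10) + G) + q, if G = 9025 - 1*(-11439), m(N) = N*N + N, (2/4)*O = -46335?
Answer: 1495550147/72762 ≈ 20554.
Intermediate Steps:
O = -92670 (O = 2*(-46335) = -92670)
q = -1/72762 (q = 1/(19908 - 92670) = 1/(-72762) = -1/72762 ≈ -1.3743e-5)
m(N) = N + N² (m(N) = N² + N = N + N²)
G = 20464 (G = 9025 + 11439 = 20464)
(m(-10) + G) + q = (-10*(1 - 10) + 20464) - 1/72762 = (-10*(-9) + 20464) - 1/72762 = (90 + 20464) - 1/72762 = 20554 - 1/72762 = 1495550147/72762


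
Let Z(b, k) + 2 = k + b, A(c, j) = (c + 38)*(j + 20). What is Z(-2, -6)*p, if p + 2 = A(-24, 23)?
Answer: -6000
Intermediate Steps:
A(c, j) = (20 + j)*(38 + c) (A(c, j) = (38 + c)*(20 + j) = (20 + j)*(38 + c))
Z(b, k) = -2 + b + k (Z(b, k) = -2 + (k + b) = -2 + (b + k) = -2 + b + k)
p = 600 (p = -2 + (760 + 20*(-24) + 38*23 - 24*23) = -2 + (760 - 480 + 874 - 552) = -2 + 602 = 600)
Z(-2, -6)*p = (-2 - 2 - 6)*600 = -10*600 = -6000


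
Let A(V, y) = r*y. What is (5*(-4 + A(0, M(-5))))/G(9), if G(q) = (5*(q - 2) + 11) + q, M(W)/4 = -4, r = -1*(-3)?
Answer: -52/11 ≈ -4.7273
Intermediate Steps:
r = 3
M(W) = -16 (M(W) = 4*(-4) = -16)
G(q) = 1 + 6*q (G(q) = (5*(-2 + q) + 11) + q = ((-10 + 5*q) + 11) + q = (1 + 5*q) + q = 1 + 6*q)
A(V, y) = 3*y
(5*(-4 + A(0, M(-5))))/G(9) = (5*(-4 + 3*(-16)))/(1 + 6*9) = (5*(-4 - 48))/(1 + 54) = (5*(-52))/55 = -260*1/55 = -52/11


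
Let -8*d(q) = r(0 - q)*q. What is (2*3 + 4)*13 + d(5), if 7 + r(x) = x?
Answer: 275/2 ≈ 137.50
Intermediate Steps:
r(x) = -7 + x
d(q) = -q*(-7 - q)/8 (d(q) = -(-7 + (0 - q))*q/8 = -(-7 - q)*q/8 = -q*(-7 - q)/8)
(2*3 + 4)*13 + d(5) = (2*3 + 4)*13 + (⅛)*5*(7 + 5) = (6 + 4)*13 + (⅛)*5*12 = 10*13 + 15/2 = 130 + 15/2 = 275/2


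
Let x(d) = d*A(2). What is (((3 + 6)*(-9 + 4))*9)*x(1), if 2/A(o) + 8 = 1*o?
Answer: 135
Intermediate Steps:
A(o) = 2/(-8 + o) (A(o) = 2/(-8 + 1*o) = 2/(-8 + o))
x(d) = -d/3 (x(d) = d*(2/(-8 + 2)) = d*(2/(-6)) = d*(2*(-⅙)) = d*(-⅓) = -d/3)
(((3 + 6)*(-9 + 4))*9)*x(1) = (((3 + 6)*(-9 + 4))*9)*(-⅓*1) = ((9*(-5))*9)*(-⅓) = -45*9*(-⅓) = -405*(-⅓) = 135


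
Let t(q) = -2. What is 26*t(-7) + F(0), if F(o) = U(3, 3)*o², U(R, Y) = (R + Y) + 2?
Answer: -52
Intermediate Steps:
U(R, Y) = 2 + R + Y
F(o) = 8*o² (F(o) = (2 + 3 + 3)*o² = 8*o²)
26*t(-7) + F(0) = 26*(-2) + 8*0² = -52 + 8*0 = -52 + 0 = -52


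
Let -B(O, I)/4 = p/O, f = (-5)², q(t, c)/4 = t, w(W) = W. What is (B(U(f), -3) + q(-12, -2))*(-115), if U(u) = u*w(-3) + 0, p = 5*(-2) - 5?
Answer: 5612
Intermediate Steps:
q(t, c) = 4*t
p = -15 (p = -10 - 5 = -15)
f = 25
U(u) = -3*u (U(u) = u*(-3) + 0 = -3*u + 0 = -3*u)
B(O, I) = 60/O (B(O, I) = -(-60)/O = 60/O)
(B(U(f), -3) + q(-12, -2))*(-115) = (60/((-3*25)) + 4*(-12))*(-115) = (60/(-75) - 48)*(-115) = (60*(-1/75) - 48)*(-115) = (-⅘ - 48)*(-115) = -244/5*(-115) = 5612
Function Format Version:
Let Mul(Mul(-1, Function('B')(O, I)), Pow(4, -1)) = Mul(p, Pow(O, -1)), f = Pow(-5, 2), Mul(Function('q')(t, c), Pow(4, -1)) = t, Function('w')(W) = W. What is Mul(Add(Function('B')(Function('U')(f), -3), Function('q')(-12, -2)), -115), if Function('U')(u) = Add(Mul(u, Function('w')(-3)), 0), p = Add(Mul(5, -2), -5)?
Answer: 5612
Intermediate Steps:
Function('q')(t, c) = Mul(4, t)
p = -15 (p = Add(-10, -5) = -15)
f = 25
Function('U')(u) = Mul(-3, u) (Function('U')(u) = Add(Mul(u, -3), 0) = Add(Mul(-3, u), 0) = Mul(-3, u))
Function('B')(O, I) = Mul(60, Pow(O, -1)) (Function('B')(O, I) = Mul(-4, Mul(-15, Pow(O, -1))) = Mul(60, Pow(O, -1)))
Mul(Add(Function('B')(Function('U')(f), -3), Function('q')(-12, -2)), -115) = Mul(Add(Mul(60, Pow(Mul(-3, 25), -1)), Mul(4, -12)), -115) = Mul(Add(Mul(60, Pow(-75, -1)), -48), -115) = Mul(Add(Mul(60, Rational(-1, 75)), -48), -115) = Mul(Add(Rational(-4, 5), -48), -115) = Mul(Rational(-244, 5), -115) = 5612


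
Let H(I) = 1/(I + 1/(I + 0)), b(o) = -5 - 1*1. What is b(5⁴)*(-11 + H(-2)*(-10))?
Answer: 42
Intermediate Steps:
b(o) = -6 (b(o) = -5 - 1 = -6)
H(I) = 1/(I + 1/I)
b(5⁴)*(-11 + H(-2)*(-10)) = -6*(-11 - 2/(1 + (-2)²)*(-10)) = -6*(-11 - 2/(1 + 4)*(-10)) = -6*(-11 - 2/5*(-10)) = -6*(-11 - 2*⅕*(-10)) = -6*(-11 - ⅖*(-10)) = -6*(-11 + 4) = -6*(-7) = 42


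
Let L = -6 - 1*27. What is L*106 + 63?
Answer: -3435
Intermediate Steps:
L = -33 (L = -6 - 27 = -33)
L*106 + 63 = -33*106 + 63 = -3498 + 63 = -3435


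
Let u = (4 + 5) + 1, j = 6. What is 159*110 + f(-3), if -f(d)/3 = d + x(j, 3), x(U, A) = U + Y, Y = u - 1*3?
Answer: 17460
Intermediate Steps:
u = 10 (u = 9 + 1 = 10)
Y = 7 (Y = 10 - 1*3 = 10 - 3 = 7)
x(U, A) = 7 + U (x(U, A) = U + 7 = 7 + U)
f(d) = -39 - 3*d (f(d) = -3*(d + (7 + 6)) = -3*(d + 13) = -3*(13 + d) = -39 - 3*d)
159*110 + f(-3) = 159*110 + (-39 - 3*(-3)) = 17490 + (-39 + 9) = 17490 - 30 = 17460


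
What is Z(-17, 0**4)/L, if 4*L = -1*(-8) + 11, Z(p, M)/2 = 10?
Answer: 80/19 ≈ 4.2105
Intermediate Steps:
Z(p, M) = 20 (Z(p, M) = 2*10 = 20)
L = 19/4 (L = (-1*(-8) + 11)/4 = (8 + 11)/4 = (1/4)*19 = 19/4 ≈ 4.7500)
Z(-17, 0**4)/L = 20/(19/4) = 20*(4/19) = 80/19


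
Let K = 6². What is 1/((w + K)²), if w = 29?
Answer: 1/4225 ≈ 0.00023669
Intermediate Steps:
K = 36
1/((w + K)²) = 1/((29 + 36)²) = 1/(65²) = 1/4225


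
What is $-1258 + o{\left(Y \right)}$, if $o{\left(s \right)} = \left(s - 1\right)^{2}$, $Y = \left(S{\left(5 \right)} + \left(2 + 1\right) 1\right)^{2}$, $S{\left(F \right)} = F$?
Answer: $2711$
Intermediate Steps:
$Y = 64$ ($Y = \left(5 + \left(2 + 1\right) 1\right)^{2} = \left(5 + 3 \cdot 1\right)^{2} = \left(5 + 3\right)^{2} = 8^{2} = 64$)
$o{\left(s \right)} = \left(-1 + s\right)^{2}$
$-1258 + o{\left(Y \right)} = -1258 + \left(-1 + 64\right)^{2} = -1258 + 63^{2} = -1258 + 3969 = 2711$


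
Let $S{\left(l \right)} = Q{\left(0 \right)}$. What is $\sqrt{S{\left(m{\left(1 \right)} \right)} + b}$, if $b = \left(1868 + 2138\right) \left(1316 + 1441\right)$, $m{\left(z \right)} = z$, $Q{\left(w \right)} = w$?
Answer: $\sqrt{11044542} \approx 3323.3$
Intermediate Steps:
$S{\left(l \right)} = 0$
$b = 11044542$ ($b = 4006 \cdot 2757 = 11044542$)
$\sqrt{S{\left(m{\left(1 \right)} \right)} + b} = \sqrt{0 + 11044542} = \sqrt{11044542}$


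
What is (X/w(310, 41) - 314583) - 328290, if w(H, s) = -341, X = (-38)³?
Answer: -219164821/341 ≈ -6.4271e+5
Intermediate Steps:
X = -54872
(X/w(310, 41) - 314583) - 328290 = (-54872/(-341) - 314583) - 328290 = (-54872*(-1/341) - 314583) - 328290 = (54872/341 - 314583) - 328290 = -107217931/341 - 328290 = -219164821/341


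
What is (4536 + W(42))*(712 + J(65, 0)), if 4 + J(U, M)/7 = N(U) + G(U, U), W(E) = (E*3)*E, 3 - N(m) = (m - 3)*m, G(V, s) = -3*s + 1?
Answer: -283665564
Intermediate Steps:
G(V, s) = 1 - 3*s
N(m) = 3 - m*(-3 + m) (N(m) = 3 - (m - 3)*m = 3 - (-3 + m)*m = 3 - m*(-3 + m))
W(E) = 3*E² (W(E) = (3*E)*E = 3*E²)
J(U, M) = -7*U² (J(U, M) = -28 + 7*((3 - U² + 3*U) + (1 - 3*U)) = -28 + 7*(4 - U²) = -28 + (28 - 7*U²) = -7*U²)
(4536 + W(42))*(712 + J(65, 0)) = (4536 + 3*42²)*(712 - 7*65²) = (4536 + 3*1764)*(712 - 7*4225) = (4536 + 5292)*(712 - 29575) = 9828*(-28863) = -283665564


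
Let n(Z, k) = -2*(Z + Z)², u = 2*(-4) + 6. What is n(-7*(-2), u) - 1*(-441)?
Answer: -1127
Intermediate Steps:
u = -2 (u = -8 + 6 = -2)
n(Z, k) = -8*Z² (n(Z, k) = -2*4*Z² = -8*Z²)
n(-7*(-2), u) - 1*(-441) = -8*(-7*(-2))² - 1*(-441) = -8*14² + 441 = -8*196 + 441 = -1568 + 441 = -1127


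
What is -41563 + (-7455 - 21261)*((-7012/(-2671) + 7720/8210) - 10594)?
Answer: 666799718358607/2192891 ≈ 3.0407e+8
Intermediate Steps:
-41563 + (-7455 - 21261)*((-7012/(-2671) + 7720/8210) - 10594) = -41563 - 28716*((-7012*(-1/2671) + 7720*(1/8210)) - 10594) = -41563 - 28716*((7012/2671 + 772/821) - 10594) = -41563 - 28716*(7818864/2192891 - 10594) = -41563 - 28716*(-23223668390/2192891) = -41563 + 666890861487240/2192891 = 666799718358607/2192891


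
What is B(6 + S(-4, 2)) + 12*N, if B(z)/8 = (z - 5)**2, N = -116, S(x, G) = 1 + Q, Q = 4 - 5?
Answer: -1384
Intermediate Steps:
Q = -1
S(x, G) = 0 (S(x, G) = 1 - 1 = 0)
B(z) = 8*(-5 + z)**2 (B(z) = 8*(z - 5)**2 = 8*(-5 + z)**2)
B(6 + S(-4, 2)) + 12*N = 8*(-5 + (6 + 0))**2 + 12*(-116) = 8*(-5 + 6)**2 - 1392 = 8*1**2 - 1392 = 8*1 - 1392 = 8 - 1392 = -1384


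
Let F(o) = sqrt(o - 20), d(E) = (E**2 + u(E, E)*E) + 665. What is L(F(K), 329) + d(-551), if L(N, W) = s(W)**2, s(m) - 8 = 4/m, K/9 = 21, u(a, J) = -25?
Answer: 34432024377/108241 ≈ 3.1811e+5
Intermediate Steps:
K = 189 (K = 9*21 = 189)
d(E) = 665 + E**2 - 25*E (d(E) = (E**2 - 25*E) + 665 = 665 + E**2 - 25*E)
s(m) = 8 + 4/m
F(o) = sqrt(-20 + o)
L(N, W) = (8 + 4/W)**2
L(F(K), 329) + d(-551) = (8 + 4/329)**2 + (665 + (-551)**2 - 25*(-551)) = (8 + 4*(1/329))**2 + (665 + 303601 + 13775) = (8 + 4/329)**2 + 318041 = (2636/329)**2 + 318041 = 6948496/108241 + 318041 = 34432024377/108241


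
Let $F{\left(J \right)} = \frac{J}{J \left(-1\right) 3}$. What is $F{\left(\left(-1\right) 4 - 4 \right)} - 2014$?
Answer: $- \frac{6043}{3} \approx -2014.3$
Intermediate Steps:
$F{\left(J \right)} = - \frac{1}{3}$ ($F{\left(J \right)} = \frac{J}{- J 3} = \frac{J}{\left(-3\right) J} = J \left(- \frac{1}{3 J}\right) = - \frac{1}{3}$)
$F{\left(\left(-1\right) 4 - 4 \right)} - 2014 = - \frac{1}{3} - 2014 = - \frac{6043}{3}$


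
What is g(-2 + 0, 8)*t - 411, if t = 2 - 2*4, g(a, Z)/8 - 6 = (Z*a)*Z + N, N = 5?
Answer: 5205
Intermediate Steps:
g(a, Z) = 88 + 8*a*Z² (g(a, Z) = 48 + 8*((Z*a)*Z + 5) = 48 + 8*(a*Z² + 5) = 48 + 8*(5 + a*Z²) = 48 + (40 + 8*a*Z²) = 88 + 8*a*Z²)
t = -6 (t = 2 - 8 = -6)
g(-2 + 0, 8)*t - 411 = (88 + 8*(-2 + 0)*8²)*(-6) - 411 = (88 + 8*(-2)*64)*(-6) - 411 = (88 - 1024)*(-6) - 411 = -936*(-6) - 411 = 5616 - 411 = 5205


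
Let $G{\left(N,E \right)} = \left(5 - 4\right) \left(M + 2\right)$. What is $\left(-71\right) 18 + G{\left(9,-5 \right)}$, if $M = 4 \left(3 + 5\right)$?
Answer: $-1244$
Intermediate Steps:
$M = 32$ ($M = 4 \cdot 8 = 32$)
$G{\left(N,E \right)} = 34$ ($G{\left(N,E \right)} = \left(5 - 4\right) \left(32 + 2\right) = 1 \cdot 34 = 34$)
$\left(-71\right) 18 + G{\left(9,-5 \right)} = \left(-71\right) 18 + 34 = -1278 + 34 = -1244$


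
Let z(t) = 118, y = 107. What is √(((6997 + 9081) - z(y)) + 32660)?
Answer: 2*√12155 ≈ 220.50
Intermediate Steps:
√(((6997 + 9081) - z(y)) + 32660) = √(((6997 + 9081) - 1*118) + 32660) = √((16078 - 118) + 32660) = √(15960 + 32660) = √48620 = 2*√12155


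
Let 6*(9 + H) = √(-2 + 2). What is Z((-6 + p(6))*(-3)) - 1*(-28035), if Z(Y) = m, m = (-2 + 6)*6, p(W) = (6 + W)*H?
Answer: 28059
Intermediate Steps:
H = -9 (H = -9 + √(-2 + 2)/6 = -9 + √0/6 = -9 + (⅙)*0 = -9 + 0 = -9)
p(W) = -54 - 9*W (p(W) = (6 + W)*(-9) = -54 - 9*W)
m = 24 (m = 4*6 = 24)
Z(Y) = 24
Z((-6 + p(6))*(-3)) - 1*(-28035) = 24 - 1*(-28035) = 24 + 28035 = 28059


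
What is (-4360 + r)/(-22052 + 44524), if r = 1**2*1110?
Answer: -1625/11236 ≈ -0.14462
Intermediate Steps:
r = 1110 (r = 1*1110 = 1110)
(-4360 + r)/(-22052 + 44524) = (-4360 + 1110)/(-22052 + 44524) = -3250/22472 = -3250*1/22472 = -1625/11236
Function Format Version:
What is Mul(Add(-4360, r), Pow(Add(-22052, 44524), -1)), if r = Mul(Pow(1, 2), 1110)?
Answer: Rational(-1625, 11236) ≈ -0.14462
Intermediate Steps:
r = 1110 (r = Mul(1, 1110) = 1110)
Mul(Add(-4360, r), Pow(Add(-22052, 44524), -1)) = Mul(Add(-4360, 1110), Pow(Add(-22052, 44524), -1)) = Mul(-3250, Pow(22472, -1)) = Mul(-3250, Rational(1, 22472)) = Rational(-1625, 11236)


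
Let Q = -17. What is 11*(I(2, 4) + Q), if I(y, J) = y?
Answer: -165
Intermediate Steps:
11*(I(2, 4) + Q) = 11*(2 - 17) = 11*(-15) = -165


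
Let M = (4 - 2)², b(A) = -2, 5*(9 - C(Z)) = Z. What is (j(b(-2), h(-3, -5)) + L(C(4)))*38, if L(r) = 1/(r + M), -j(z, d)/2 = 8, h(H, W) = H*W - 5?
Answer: -36898/61 ≈ -604.88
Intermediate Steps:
C(Z) = 9 - Z/5
M = 4 (M = 2² = 4)
h(H, W) = -5 + H*W
j(z, d) = -16 (j(z, d) = -2*8 = -16)
L(r) = 1/(4 + r) (L(r) = 1/(r + 4) = 1/(4 + r))
(j(b(-2), h(-3, -5)) + L(C(4)))*38 = (-16 + 1/(4 + (9 - ⅕*4)))*38 = (-16 + 1/(4 + (9 - ⅘)))*38 = (-16 + 1/(4 + 41/5))*38 = (-16 + 1/(61/5))*38 = (-16 + 5/61)*38 = -971/61*38 = -36898/61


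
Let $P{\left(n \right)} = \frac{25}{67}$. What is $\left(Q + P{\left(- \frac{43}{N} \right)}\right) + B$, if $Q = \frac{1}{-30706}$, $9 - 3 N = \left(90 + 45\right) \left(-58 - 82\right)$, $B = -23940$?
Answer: $- \frac{49251042297}{2057302} \approx -23940.0$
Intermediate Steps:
$N = 6303$ ($N = 3 - \frac{\left(90 + 45\right) \left(-58 - 82\right)}{3} = 3 - \frac{135 \left(-140\right)}{3} = 3 - -6300 = 3 + 6300 = 6303$)
$Q = - \frac{1}{30706} \approx -3.2567 \cdot 10^{-5}$
$P{\left(n \right)} = \frac{25}{67}$ ($P{\left(n \right)} = 25 \cdot \frac{1}{67} = \frac{25}{67}$)
$\left(Q + P{\left(- \frac{43}{N} \right)}\right) + B = \left(- \frac{1}{30706} + \frac{25}{67}\right) - 23940 = \frac{767583}{2057302} - 23940 = - \frac{49251042297}{2057302}$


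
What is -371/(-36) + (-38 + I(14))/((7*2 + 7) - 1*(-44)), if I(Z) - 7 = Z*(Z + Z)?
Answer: 37111/2340 ≈ 15.859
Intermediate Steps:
I(Z) = 7 + 2*Z**2 (I(Z) = 7 + Z*(Z + Z) = 7 + Z*(2*Z) = 7 + 2*Z**2)
-371/(-36) + (-38 + I(14))/((7*2 + 7) - 1*(-44)) = -371/(-36) + (-38 + (7 + 2*14**2))/((7*2 + 7) - 1*(-44)) = -371*(-1/36) + (-38 + (7 + 2*196))/((14 + 7) + 44) = 371/36 + (-38 + (7 + 392))/(21 + 44) = 371/36 + (-38 + 399)/65 = 371/36 + 361*(1/65) = 371/36 + 361/65 = 37111/2340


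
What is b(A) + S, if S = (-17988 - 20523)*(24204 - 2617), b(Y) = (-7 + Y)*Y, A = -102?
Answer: -831325839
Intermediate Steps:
b(Y) = Y*(-7 + Y)
S = -831336957 (S = -38511*21587 = -831336957)
b(A) + S = -102*(-7 - 102) - 831336957 = -102*(-109) - 831336957 = 11118 - 831336957 = -831325839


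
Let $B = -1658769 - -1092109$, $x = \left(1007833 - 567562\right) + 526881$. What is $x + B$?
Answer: $400492$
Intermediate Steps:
$x = 967152$ ($x = 440271 + 526881 = 967152$)
$B = -566660$ ($B = -1658769 + 1092109 = -566660$)
$x + B = 967152 - 566660 = 400492$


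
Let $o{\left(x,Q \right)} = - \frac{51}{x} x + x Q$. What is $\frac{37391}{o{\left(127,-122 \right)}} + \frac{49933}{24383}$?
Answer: $- \frac{135496268}{379033735} \approx -0.35748$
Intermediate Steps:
$o{\left(x,Q \right)} = -51 + Q x$
$\frac{37391}{o{\left(127,-122 \right)}} + \frac{49933}{24383} = \frac{37391}{-51 - 15494} + \frac{49933}{24383} = \frac{37391}{-51 - 15494} + 49933 \cdot \frac{1}{24383} = \frac{37391}{-15545} + \frac{49933}{24383} = 37391 \left(- \frac{1}{15545}\right) + \frac{49933}{24383} = - \frac{37391}{15545} + \frac{49933}{24383} = - \frac{135496268}{379033735}$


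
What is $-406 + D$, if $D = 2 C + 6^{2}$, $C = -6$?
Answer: $-382$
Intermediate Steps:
$D = 24$ ($D = 2 \left(-6\right) + 6^{2} = -12 + 36 = 24$)
$-406 + D = -406 + 24 = -382$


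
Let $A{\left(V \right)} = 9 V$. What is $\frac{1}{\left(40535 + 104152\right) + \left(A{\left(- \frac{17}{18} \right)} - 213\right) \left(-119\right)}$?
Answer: $\frac{2}{342091} \approx 5.8464 \cdot 10^{-6}$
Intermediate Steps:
$\frac{1}{\left(40535 + 104152\right) + \left(A{\left(- \frac{17}{18} \right)} - 213\right) \left(-119\right)} = \frac{1}{\left(40535 + 104152\right) + \left(9 \left(- \frac{17}{18}\right) - 213\right) \left(-119\right)} = \frac{1}{144687 + \left(9 \left(\left(-17\right) \frac{1}{18}\right) - 213\right) \left(-119\right)} = \frac{1}{144687 + \left(9 \left(- \frac{17}{18}\right) - 213\right) \left(-119\right)} = \frac{1}{144687 + \left(- \frac{17}{2} - 213\right) \left(-119\right)} = \frac{1}{144687 - - \frac{52717}{2}} = \frac{1}{144687 + \frac{52717}{2}} = \frac{1}{\frac{342091}{2}} = \frac{2}{342091}$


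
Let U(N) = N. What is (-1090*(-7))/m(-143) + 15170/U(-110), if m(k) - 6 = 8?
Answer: 4478/11 ≈ 407.09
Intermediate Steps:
m(k) = 14 (m(k) = 6 + 8 = 14)
(-1090*(-7))/m(-143) + 15170/U(-110) = -1090*(-7)/14 + 15170/(-110) = 7630*(1/14) + 15170*(-1/110) = 545 - 1517/11 = 4478/11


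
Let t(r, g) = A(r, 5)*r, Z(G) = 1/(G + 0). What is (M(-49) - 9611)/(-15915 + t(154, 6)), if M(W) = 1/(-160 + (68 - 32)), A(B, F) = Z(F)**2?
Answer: 29794125/49317404 ≈ 0.60413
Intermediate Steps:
Z(G) = 1/G
A(B, F) = F**(-2) (A(B, F) = (1/F)**2 = F**(-2))
t(r, g) = r/25 (t(r, g) = r/5**2 = r/25)
M(W) = -1/124 (M(W) = 1/(-160 + 36) = 1/(-124) = -1/124)
(M(-49) - 9611)/(-15915 + t(154, 6)) = (-1/124 - 9611)/(-15915 + (1/25)*154) = -1191765/(124*(-15915 + 154/25)) = -1191765/(124*(-397721/25)) = -1191765/124*(-25/397721) = 29794125/49317404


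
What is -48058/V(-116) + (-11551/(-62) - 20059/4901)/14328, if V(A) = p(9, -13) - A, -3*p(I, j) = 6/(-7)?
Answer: -6258877855621/15145043056 ≈ -413.26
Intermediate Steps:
p(I, j) = 2/7 (p(I, j) = -2/(-7) = -2*(-1)/7 = -⅓*(-6/7) = 2/7)
V(A) = 2/7 - A
-48058/V(-116) + (-11551/(-62) - 20059/4901)/14328 = -48058/(2/7 - 1*(-116)) + (-11551/(-62) - 20059/4901)/14328 = -48058/(2/7 + 116) + (-11551*(-1/62) - 20059*1/4901)*(1/14328) = -48058/814/7 + (11551/62 - 1543/377)*(1/14328) = -48058*7/814 + (4259061/23374)*(1/14328) = -168203/407 + 473229/37211408 = -6258877855621/15145043056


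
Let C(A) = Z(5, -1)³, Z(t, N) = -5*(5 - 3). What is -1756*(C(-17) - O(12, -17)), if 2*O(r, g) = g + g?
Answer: 1726148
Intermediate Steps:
O(r, g) = g (O(r, g) = (g + g)/2 = (2*g)/2 = g)
Z(t, N) = -10 (Z(t, N) = -5*2 = -10)
C(A) = -1000 (C(A) = (-10)³ = -1000)
-1756*(C(-17) - O(12, -17)) = -1756*(-1000 - 1*(-17)) = -1756*(-1000 + 17) = -1756*(-983) = 1726148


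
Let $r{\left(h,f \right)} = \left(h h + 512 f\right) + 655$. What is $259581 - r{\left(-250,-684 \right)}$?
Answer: $546634$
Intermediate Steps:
$r{\left(h,f \right)} = 655 + h^{2} + 512 f$ ($r{\left(h,f \right)} = \left(h^{2} + 512 f\right) + 655 = 655 + h^{2} + 512 f$)
$259581 - r{\left(-250,-684 \right)} = 259581 - \left(655 + \left(-250\right)^{2} + 512 \left(-684\right)\right) = 259581 - \left(655 + 62500 - 350208\right) = 259581 - -287053 = 259581 + 287053 = 546634$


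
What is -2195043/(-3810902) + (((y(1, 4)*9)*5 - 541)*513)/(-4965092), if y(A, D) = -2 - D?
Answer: 6242044769871/9460739516492 ≈ 0.65978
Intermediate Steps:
-2195043/(-3810902) + (((y(1, 4)*9)*5 - 541)*513)/(-4965092) = -2195043/(-3810902) + ((((-2 - 1*4)*9)*5 - 541)*513)/(-4965092) = -2195043*(-1/3810902) + ((((-2 - 4)*9)*5 - 541)*513)*(-1/4965092) = 2195043/3810902 + ((-6*9*5 - 541)*513)*(-1/4965092) = 2195043/3810902 + ((-54*5 - 541)*513)*(-1/4965092) = 2195043/3810902 + ((-270 - 541)*513)*(-1/4965092) = 2195043/3810902 - 811*513*(-1/4965092) = 2195043/3810902 - 416043*(-1/4965092) = 2195043/3810902 + 416043/4965092 = 6242044769871/9460739516492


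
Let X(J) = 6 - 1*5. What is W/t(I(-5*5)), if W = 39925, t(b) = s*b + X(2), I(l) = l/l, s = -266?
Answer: -7985/53 ≈ -150.66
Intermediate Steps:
X(J) = 1 (X(J) = 6 - 5 = 1)
I(l) = 1
t(b) = 1 - 266*b (t(b) = -266*b + 1 = 1 - 266*b)
W/t(I(-5*5)) = 39925/(1 - 266*1) = 39925/(1 - 266) = 39925/(-265) = 39925*(-1/265) = -7985/53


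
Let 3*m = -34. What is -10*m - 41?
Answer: 217/3 ≈ 72.333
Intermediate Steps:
m = -34/3 (m = (⅓)*(-34) = -34/3 ≈ -11.333)
-10*m - 41 = -10*(-34/3) - 41 = 340/3 - 41 = 217/3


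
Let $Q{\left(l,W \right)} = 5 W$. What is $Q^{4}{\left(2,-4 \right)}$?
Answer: $160000$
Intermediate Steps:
$Q^{4}{\left(2,-4 \right)} = \left(5 \left(-4\right)\right)^{4} = \left(-20\right)^{4} = 160000$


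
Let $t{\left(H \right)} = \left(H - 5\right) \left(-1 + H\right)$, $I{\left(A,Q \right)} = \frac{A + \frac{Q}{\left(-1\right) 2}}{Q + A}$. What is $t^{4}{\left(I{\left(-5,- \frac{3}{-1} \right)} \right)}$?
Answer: $\frac{15752961}{65536} \approx 240.37$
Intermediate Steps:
$I{\left(A,Q \right)} = \frac{A - \frac{Q}{2}}{A + Q}$ ($I{\left(A,Q \right)} = \frac{A + \frac{Q}{-2}}{A + Q} = \frac{A + Q \left(- \frac{1}{2}\right)}{A + Q} = \frac{A - \frac{Q}{2}}{A + Q}$)
$t{\left(H \right)} = \left(-1 + H\right) \left(-5 + H\right)$ ($t{\left(H \right)} = \left(-5 + H\right) \left(-1 + H\right) = \left(-1 + H\right) \left(-5 + H\right)$)
$t^{4}{\left(I{\left(-5,- \frac{3}{-1} \right)} \right)} = \left(5 + \left(\frac{-5 - \frac{\left(-3\right) \frac{1}{-1}}{2}}{-5 - \frac{3}{-1}}\right)^{2} - 6 \frac{-5 - \frac{\left(-3\right) \frac{1}{-1}}{2}}{-5 - \frac{3}{-1}}\right)^{4} = \left(5 + \left(\frac{-5 - \frac{\left(-3\right) \left(-1\right)}{2}}{-5 - -3}\right)^{2} - 6 \frac{-5 - \frac{\left(-3\right) \left(-1\right)}{2}}{-5 - -3}\right)^{4} = \left(5 + \left(\frac{-5 - \frac{3}{2}}{-5 + 3}\right)^{2} - 6 \frac{-5 - \frac{3}{2}}{-5 + 3}\right)^{4} = \left(5 + \left(\frac{-5 - \frac{3}{2}}{-2}\right)^{2} - 6 \frac{-5 - \frac{3}{2}}{-2}\right)^{4} = \left(5 + \left(\left(- \frac{1}{2}\right) \left(- \frac{13}{2}\right)\right)^{2} - 6 \left(\left(- \frac{1}{2}\right) \left(- \frac{13}{2}\right)\right)\right)^{4} = \left(5 + \left(\frac{13}{4}\right)^{2} - \frac{39}{2}\right)^{4} = \left(5 + \frac{169}{16} - \frac{39}{2}\right)^{4} = \left(- \frac{63}{16}\right)^{4} = \frac{15752961}{65536}$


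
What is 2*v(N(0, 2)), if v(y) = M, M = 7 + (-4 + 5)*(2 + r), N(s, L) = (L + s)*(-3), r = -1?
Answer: 16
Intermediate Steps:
N(s, L) = -3*L - 3*s
M = 8 (M = 7 + (-4 + 5)*(2 - 1) = 7 + 1*1 = 7 + 1 = 8)
v(y) = 8
2*v(N(0, 2)) = 2*8 = 16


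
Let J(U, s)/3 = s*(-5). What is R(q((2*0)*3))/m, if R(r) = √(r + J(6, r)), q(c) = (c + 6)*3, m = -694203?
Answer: -2*I*√7/231401 ≈ -2.2867e-5*I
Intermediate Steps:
J(U, s) = -15*s (J(U, s) = 3*(s*(-5)) = 3*(-5*s) = -15*s)
q(c) = 18 + 3*c (q(c) = (6 + c)*3 = 18 + 3*c)
R(r) = √14*√(-r) (R(r) = √(r - 15*r) = √(-14*r) = √14*√(-r))
R(q((2*0)*3))/m = (√14*√(-(18 + 3*((2*0)*3))))/(-694203) = (√14*√(-(18 + 3*(0*3))))*(-1/694203) = (√14*√(-(18 + 3*0)))*(-1/694203) = (√14*√(-(18 + 0)))*(-1/694203) = (√14*√(-1*18))*(-1/694203) = (√14*√(-18))*(-1/694203) = (√14*(3*I*√2))*(-1/694203) = (6*I*√7)*(-1/694203) = -2*I*√7/231401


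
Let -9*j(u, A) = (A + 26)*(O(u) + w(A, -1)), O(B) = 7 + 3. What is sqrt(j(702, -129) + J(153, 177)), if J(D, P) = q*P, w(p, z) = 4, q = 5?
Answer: sqrt(9407)/3 ≈ 32.330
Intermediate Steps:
O(B) = 10
J(D, P) = 5*P
j(u, A) = -364/9 - 14*A/9 (j(u, A) = -(A + 26)*(10 + 4)/9 = -(26 + A)*14/9 = -(364 + 14*A)/9 = -364/9 - 14*A/9)
sqrt(j(702, -129) + J(153, 177)) = sqrt((-364/9 - 14/9*(-129)) + 5*177) = sqrt((-364/9 + 602/3) + 885) = sqrt(1442/9 + 885) = sqrt(9407/9) = sqrt(9407)/3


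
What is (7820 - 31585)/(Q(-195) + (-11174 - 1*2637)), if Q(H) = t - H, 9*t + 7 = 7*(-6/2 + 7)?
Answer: 71295/40841 ≈ 1.7457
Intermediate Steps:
t = 7/3 (t = -7/9 + (7*(-6/2 + 7))/9 = -7/9 + (7*(-6*½ + 7))/9 = -7/9 + (7*(-3 + 7))/9 = -7/9 + (7*4)/9 = -7/9 + (⅑)*28 = -7/9 + 28/9 = 7/3 ≈ 2.3333)
Q(H) = 7/3 - H
(7820 - 31585)/(Q(-195) + (-11174 - 1*2637)) = (7820 - 31585)/((7/3 - 1*(-195)) + (-11174 - 1*2637)) = -23765/((7/3 + 195) + (-11174 - 2637)) = -23765/(592/3 - 13811) = -23765/(-40841/3) = -23765*(-3/40841) = 71295/40841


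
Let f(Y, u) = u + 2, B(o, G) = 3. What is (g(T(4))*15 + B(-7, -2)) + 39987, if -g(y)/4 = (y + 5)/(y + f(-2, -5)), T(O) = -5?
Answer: 39990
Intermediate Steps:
f(Y, u) = 2 + u
g(y) = -4*(5 + y)/(-3 + y) (g(y) = -4*(y + 5)/(y + (2 - 5)) = -4*(5 + y)/(y - 3) = -4*(5 + y)/(-3 + y))
(g(T(4))*15 + B(-7, -2)) + 39987 = ((4*(-5 - 1*(-5))/(-3 - 5))*15 + 3) + 39987 = ((4*(-5 + 5)/(-8))*15 + 3) + 39987 = ((4*(-1/8)*0)*15 + 3) + 39987 = (0*15 + 3) + 39987 = (0 + 3) + 39987 = 3 + 39987 = 39990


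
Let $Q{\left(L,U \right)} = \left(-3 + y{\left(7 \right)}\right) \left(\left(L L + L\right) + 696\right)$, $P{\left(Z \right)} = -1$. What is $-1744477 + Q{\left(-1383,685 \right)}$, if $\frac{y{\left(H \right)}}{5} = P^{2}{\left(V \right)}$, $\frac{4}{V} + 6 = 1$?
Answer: $2079527$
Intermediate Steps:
$V = - \frac{4}{5}$ ($V = \frac{4}{-6 + 1} = \frac{4}{-5} = 4 \left(- \frac{1}{5}\right) = - \frac{4}{5} \approx -0.8$)
$y{\left(H \right)} = 5$ ($y{\left(H \right)} = 5 \left(-1\right)^{2} = 5 \cdot 1 = 5$)
$Q{\left(L,U \right)} = 1392 + 2 L + 2 L^{2}$ ($Q{\left(L,U \right)} = \left(-3 + 5\right) \left(\left(L L + L\right) + 696\right) = 2 \left(\left(L^{2} + L\right) + 696\right) = 2 \left(\left(L + L^{2}\right) + 696\right) = 2 \left(696 + L + L^{2}\right) = 1392 + 2 L + 2 L^{2}$)
$-1744477 + Q{\left(-1383,685 \right)} = -1744477 + \left(1392 + 2 \left(-1383\right) + 2 \left(-1383\right)^{2}\right) = -1744477 + \left(1392 - 2766 + 2 \cdot 1912689\right) = -1744477 + \left(1392 - 2766 + 3825378\right) = -1744477 + 3824004 = 2079527$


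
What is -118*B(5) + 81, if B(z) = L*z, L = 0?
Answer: 81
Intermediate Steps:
B(z) = 0 (B(z) = 0*z = 0)
-118*B(5) + 81 = -118*0 + 81 = 0 + 81 = 81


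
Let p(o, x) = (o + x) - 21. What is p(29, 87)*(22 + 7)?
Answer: 2755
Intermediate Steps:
p(o, x) = -21 + o + x
p(29, 87)*(22 + 7) = (-21 + 29 + 87)*(22 + 7) = 95*29 = 2755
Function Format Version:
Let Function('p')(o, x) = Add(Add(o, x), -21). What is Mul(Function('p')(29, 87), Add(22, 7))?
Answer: 2755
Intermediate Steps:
Function('p')(o, x) = Add(-21, o, x)
Mul(Function('p')(29, 87), Add(22, 7)) = Mul(Add(-21, 29, 87), Add(22, 7)) = Mul(95, 29) = 2755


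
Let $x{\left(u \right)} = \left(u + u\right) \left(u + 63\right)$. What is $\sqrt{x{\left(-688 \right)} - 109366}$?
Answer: $\sqrt{750634} \approx 866.39$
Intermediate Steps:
$x{\left(u \right)} = 2 u \left(63 + u\right)$
$\sqrt{x{\left(-688 \right)} - 109366} = \sqrt{2 \left(-688\right) \left(63 - 688\right) - 109366} = \sqrt{2 \left(-688\right) \left(-625\right) + \left(-150792 + 41426\right)} = \sqrt{860000 - 109366} = \sqrt{750634}$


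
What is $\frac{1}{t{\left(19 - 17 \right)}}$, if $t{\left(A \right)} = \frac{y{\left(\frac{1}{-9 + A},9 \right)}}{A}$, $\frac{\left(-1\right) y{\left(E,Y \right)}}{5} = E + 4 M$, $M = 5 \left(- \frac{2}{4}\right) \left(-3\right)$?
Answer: $- \frac{14}{1045} \approx -0.013397$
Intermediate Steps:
$M = \frac{15}{2}$ ($M = 5 \left(\left(-2\right) \frac{1}{4}\right) \left(-3\right) = 5 \left(- \frac{1}{2}\right) \left(-3\right) = \left(- \frac{5}{2}\right) \left(-3\right) = \frac{15}{2} \approx 7.5$)
$y{\left(E,Y \right)} = -150 - 5 E$ ($y{\left(E,Y \right)} = - 5 \left(E + 4 \cdot \frac{15}{2}\right) = - 5 \left(E + 30\right) = - 5 \left(30 + E\right) = -150 - 5 E$)
$t{\left(A \right)} = \frac{-150 - \frac{5}{-9 + A}}{A}$
$\frac{1}{t{\left(19 - 17 \right)}} = \frac{1}{5 \frac{1}{19 - 17} \frac{1}{-9 + \left(19 - 17\right)} \left(269 - 30 \left(19 - 17\right)\right)} = \frac{1}{5 \cdot \frac{1}{2} \frac{1}{-9 + 2} \left(269 - 60\right)} = \frac{1}{5 \cdot \frac{1}{2} \frac{1}{-7} \left(269 - 60\right)} = \frac{1}{5 \cdot \frac{1}{2} \left(- \frac{1}{7}\right) 209} = \frac{1}{- \frac{1045}{14}} = - \frac{14}{1045}$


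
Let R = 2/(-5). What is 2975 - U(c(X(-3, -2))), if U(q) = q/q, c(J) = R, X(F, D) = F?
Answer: 2974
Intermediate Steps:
R = -2/5 (R = 2*(-1/5) = -2/5 ≈ -0.40000)
c(J) = -2/5
U(q) = 1
2975 - U(c(X(-3, -2))) = 2975 - 1*1 = 2975 - 1 = 2974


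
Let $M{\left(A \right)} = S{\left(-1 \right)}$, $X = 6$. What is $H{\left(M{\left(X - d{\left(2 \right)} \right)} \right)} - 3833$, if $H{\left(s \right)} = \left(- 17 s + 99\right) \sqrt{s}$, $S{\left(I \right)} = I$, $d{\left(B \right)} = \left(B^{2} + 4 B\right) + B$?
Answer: $-3833 + 116 i \approx -3833.0 + 116.0 i$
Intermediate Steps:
$d{\left(B \right)} = B^{2} + 5 B$
$M{\left(A \right)} = -1$
$H{\left(s \right)} = \sqrt{s} \left(99 - 17 s\right)$ ($H{\left(s \right)} = \left(99 - 17 s\right) \sqrt{s} = \sqrt{s} \left(99 - 17 s\right)$)
$H{\left(M{\left(X - d{\left(2 \right)} \right)} \right)} - 3833 = \sqrt{-1} \left(99 - -17\right) - 3833 = i \left(99 + 17\right) - 3833 = i 116 - 3833 = 116 i - 3833 = -3833 + 116 i$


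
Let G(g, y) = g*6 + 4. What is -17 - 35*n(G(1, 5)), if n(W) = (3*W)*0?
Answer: -17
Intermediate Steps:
G(g, y) = 4 + 6*g (G(g, y) = 6*g + 4 = 4 + 6*g)
n(W) = 0
-17 - 35*n(G(1, 5)) = -17 - 35*0 = -17 + 0 = -17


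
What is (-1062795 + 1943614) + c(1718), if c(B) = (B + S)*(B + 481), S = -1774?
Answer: 757675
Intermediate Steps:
c(B) = (-1774 + B)*(481 + B) (c(B) = (B - 1774)*(B + 481) = (-1774 + B)*(481 + B))
(-1062795 + 1943614) + c(1718) = (-1062795 + 1943614) + (-853294 + 1718² - 1293*1718) = 880819 + (-853294 + 2951524 - 2221374) = 880819 - 123144 = 757675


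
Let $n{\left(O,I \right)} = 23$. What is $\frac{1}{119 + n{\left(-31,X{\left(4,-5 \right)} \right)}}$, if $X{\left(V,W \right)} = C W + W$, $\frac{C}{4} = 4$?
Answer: $\frac{1}{142} \approx 0.0070423$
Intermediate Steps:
$C = 16$ ($C = 4 \cdot 4 = 16$)
$X{\left(V,W \right)} = 17 W$ ($X{\left(V,W \right)} = 16 W + W = 17 W$)
$\frac{1}{119 + n{\left(-31,X{\left(4,-5 \right)} \right)}} = \frac{1}{119 + 23} = \frac{1}{142}$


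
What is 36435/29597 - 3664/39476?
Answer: 332466163/292092793 ≈ 1.1382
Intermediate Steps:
36435/29597 - 3664/39476 = 36435*(1/29597) - 3664*1/39476 = 36435/29597 - 916/9869 = 332466163/292092793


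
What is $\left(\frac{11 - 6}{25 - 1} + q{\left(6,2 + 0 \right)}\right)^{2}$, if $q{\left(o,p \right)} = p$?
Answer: $\frac{2809}{576} \approx 4.8767$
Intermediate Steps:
$\left(\frac{11 - 6}{25 - 1} + q{\left(6,2 + 0 \right)}\right)^{2} = \left(\frac{11 - 6}{25 - 1} + \left(2 + 0\right)\right)^{2} = \left(\frac{5}{24} + 2\right)^{2} = \left(\frac{53}{24}\right)^{2} = \frac{2809}{576}$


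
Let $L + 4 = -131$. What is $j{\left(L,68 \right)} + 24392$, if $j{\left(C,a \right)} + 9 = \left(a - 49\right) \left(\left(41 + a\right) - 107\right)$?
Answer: $24421$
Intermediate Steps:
$L = -135$ ($L = -4 - 131 = -135$)
$j{\left(C,a \right)} = -9 + \left(-66 + a\right) \left(-49 + a\right)$ ($j{\left(C,a \right)} = -9 + \left(a - 49\right) \left(\left(41 + a\right) - 107\right) = -9 + \left(-49 + a\right) \left(-66 + a\right) = -9 + \left(-66 + a\right) \left(-49 + a\right)$)
$j{\left(L,68 \right)} + 24392 = \left(3225 + 68^{2} - 7820\right) + 24392 = \left(3225 + 4624 - 7820\right) + 24392 = 29 + 24392 = 24421$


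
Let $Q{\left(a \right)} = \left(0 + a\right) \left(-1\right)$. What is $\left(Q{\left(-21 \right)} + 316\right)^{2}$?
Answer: $113569$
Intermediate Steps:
$Q{\left(a \right)} = - a$ ($Q{\left(a \right)} = a \left(-1\right) = - a$)
$\left(Q{\left(-21 \right)} + 316\right)^{2} = \left(\left(-1\right) \left(-21\right) + 316\right)^{2} = \left(21 + 316\right)^{2} = 337^{2} = 113569$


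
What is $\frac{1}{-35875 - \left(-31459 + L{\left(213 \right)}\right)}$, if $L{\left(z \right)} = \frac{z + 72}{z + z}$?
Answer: $- \frac{142}{627167} \approx -0.00022641$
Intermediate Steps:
$L{\left(z \right)} = \frac{72 + z}{2 z}$
$\frac{1}{-35875 - \left(-31459 + L{\left(213 \right)}\right)} = \frac{1}{-35875 + \left(31459 - \frac{72 + 213}{2 \cdot 213}\right)} = \frac{1}{-35875 + \left(31459 - \frac{1}{2} \cdot \frac{1}{213} \cdot 285\right)} = \frac{1}{-35875 + \left(31459 - \frac{95}{142}\right)} = \frac{1}{-35875 + \frac{4467083}{142}} = \frac{1}{- \frac{627167}{142}} = - \frac{142}{627167}$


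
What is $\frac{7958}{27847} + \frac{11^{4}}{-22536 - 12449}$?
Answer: $- \frac{129297297}{974227295} \approx -0.13272$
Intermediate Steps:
$\frac{7958}{27847} + \frac{11^{4}}{-22536 - 12449} = 7958 \cdot \frac{1}{27847} + \frac{14641}{-22536 - 12449} = \frac{7958}{27847} + \frac{14641}{-34985} = \frac{7958}{27847} + 14641 \left(- \frac{1}{34985}\right) = \frac{7958}{27847} - \frac{14641}{34985} = - \frac{129297297}{974227295}$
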